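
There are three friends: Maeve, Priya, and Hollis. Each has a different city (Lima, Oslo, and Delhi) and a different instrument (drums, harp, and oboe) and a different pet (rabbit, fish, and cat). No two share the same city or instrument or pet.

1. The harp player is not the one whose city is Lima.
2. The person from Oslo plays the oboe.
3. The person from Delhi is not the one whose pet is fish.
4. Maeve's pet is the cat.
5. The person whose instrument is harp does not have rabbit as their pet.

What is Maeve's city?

Delhi

With clues 1–5, Lima and Oslo are impossible for Maeve's city.
That leaves Delhi.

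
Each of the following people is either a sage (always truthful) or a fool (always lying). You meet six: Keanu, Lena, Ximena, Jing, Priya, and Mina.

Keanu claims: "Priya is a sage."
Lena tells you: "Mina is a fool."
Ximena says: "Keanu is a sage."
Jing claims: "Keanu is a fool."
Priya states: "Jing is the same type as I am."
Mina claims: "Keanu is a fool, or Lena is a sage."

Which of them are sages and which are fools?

Keanu: fool, Lena: fool, Ximena: fool, Jing: sage, Priya: fool, Mina: sage

Consider Keanu. Suppose Keanu is a sage.
Then no assignment of the remaining roles makes every statement match its speaker's type — contradiction.
So Keanu is a fool.
With that fixed, Ximena's statement is false, so Ximena is a fool.
With that fixed, Jing's statement is true, so Jing is a sage.
With that fixed, Mina's statement is true, so Mina is a sage.
With that fixed, Lena's statement is false, so Lena is a fool.
Consider Priya. Suppose Priya is a sage.
Then Keanu's statement comes out true, contradicting Keanu being a fool.
So Priya is a fool.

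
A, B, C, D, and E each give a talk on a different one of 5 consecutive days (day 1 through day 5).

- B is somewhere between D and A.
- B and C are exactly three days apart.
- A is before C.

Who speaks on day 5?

C

With clue 1, B is ruled out for day 5.
With clues 1–2, E is ruled out for day 5.
With clues 1–3, A and D are ruled out for day 5.
So day 5 is C.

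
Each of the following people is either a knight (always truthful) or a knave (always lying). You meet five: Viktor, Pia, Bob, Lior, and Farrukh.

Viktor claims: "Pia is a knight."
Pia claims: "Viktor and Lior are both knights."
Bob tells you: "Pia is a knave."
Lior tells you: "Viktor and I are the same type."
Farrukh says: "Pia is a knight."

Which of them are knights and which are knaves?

Viktor: knight, Pia: knight, Bob: knave, Lior: knight, Farrukh: knight

Consider Viktor. Suppose Viktor is a knave.
Then whichever role Lior has, Lior's statement has the wrong truth value — contradiction.
So Viktor is a knight.
Consider Pia. Suppose Pia is a knave.
Then Viktor's statement comes out false, contradicting Viktor being a knight.
So Pia is a knight.
With that fixed, Bob's statement is false, so Bob is a knave.
With that fixed, Farrukh's statement is true, so Farrukh is a knight.
Consider Lior. Suppose Lior is a knave.
Then Pia's statement comes out false, contradicting Pia being a knight.
So Lior is a knight.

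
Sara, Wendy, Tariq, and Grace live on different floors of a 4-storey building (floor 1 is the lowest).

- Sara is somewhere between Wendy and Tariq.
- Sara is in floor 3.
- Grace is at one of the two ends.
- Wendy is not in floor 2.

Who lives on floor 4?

Wendy

With clue 1, Sara is ruled out for floor 4.
With clues 1–2, Grace is ruled out for floor 4.
With clues 1–4, Tariq is ruled out for floor 4.
So floor 4 is Wendy.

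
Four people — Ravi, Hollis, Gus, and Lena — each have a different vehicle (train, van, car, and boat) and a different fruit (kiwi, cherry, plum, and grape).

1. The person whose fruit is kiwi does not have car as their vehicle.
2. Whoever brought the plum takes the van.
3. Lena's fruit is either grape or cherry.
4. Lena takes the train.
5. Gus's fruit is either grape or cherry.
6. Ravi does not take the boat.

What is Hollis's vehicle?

boat

With clues 1–4, train is impossible for Hollis's vehicle.
With clues 1–5, car is impossible for Hollis's vehicle.
With clues 1–6, van is impossible for Hollis's vehicle.
That leaves boat.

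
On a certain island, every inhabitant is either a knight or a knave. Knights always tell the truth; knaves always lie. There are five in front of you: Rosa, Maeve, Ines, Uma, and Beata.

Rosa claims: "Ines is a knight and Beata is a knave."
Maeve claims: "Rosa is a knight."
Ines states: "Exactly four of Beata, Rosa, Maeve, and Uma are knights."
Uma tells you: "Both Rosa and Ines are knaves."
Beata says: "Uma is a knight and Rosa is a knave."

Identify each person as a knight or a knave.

Rosa: knave, Maeve: knave, Ines: knave, Uma: knight, Beata: knight

Consider Rosa. Suppose Rosa is a knight.
Then no assignment of the remaining roles makes every statement match its speaker's type — contradiction.
So Rosa is a knave.
With that fixed, Maeve's statement is false, so Maeve is a knave.
With that fixed, Ines's statement is false, so Ines is a knave.
With that fixed, Uma's statement is true, so Uma is a knight.
With that fixed, Beata's statement is true, so Beata is a knight.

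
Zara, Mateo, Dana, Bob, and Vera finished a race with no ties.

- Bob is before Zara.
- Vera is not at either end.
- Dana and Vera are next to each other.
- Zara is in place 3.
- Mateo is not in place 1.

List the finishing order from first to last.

Bob, Mateo, Zara, Vera, Dana

From clue 1: Zara is in {2,3,4,5}.
From clues 1–2: Vera is in {2,3,4}.
From clues 1–4: Zara → place 3, Vera → place 4, Dana → place 5.
From clues 1–5: Bob → place 1, Mateo → place 2.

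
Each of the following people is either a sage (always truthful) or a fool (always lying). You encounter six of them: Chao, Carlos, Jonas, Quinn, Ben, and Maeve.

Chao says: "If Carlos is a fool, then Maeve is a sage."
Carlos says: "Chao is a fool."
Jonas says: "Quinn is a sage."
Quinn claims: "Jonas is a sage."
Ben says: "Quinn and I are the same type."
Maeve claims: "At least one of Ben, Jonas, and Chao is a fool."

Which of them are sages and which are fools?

Consider Chao. Suppose Chao is a fool.
Then no assignment of the remaining roles makes every statement match its speaker's type — contradiction.
So Chao is a sage.
With that fixed, Carlos's statement is false, so Carlos is a fool.
Consider Jonas. Suppose Jonas is a fool.
Then no assignment of the remaining roles makes every statement match its speaker's type — contradiction.
So Jonas is a sage.
With that fixed, Quinn's statement is true, so Quinn is a sage.
Consider Ben. Suppose Ben is a sage.
Then no assignment of the remaining roles makes every statement match its speaker's type — contradiction.
So Ben is a fool.
With that fixed, Maeve's statement is true, so Maeve is a sage.

Chao: sage, Carlos: fool, Jonas: sage, Quinn: sage, Ben: fool, Maeve: sage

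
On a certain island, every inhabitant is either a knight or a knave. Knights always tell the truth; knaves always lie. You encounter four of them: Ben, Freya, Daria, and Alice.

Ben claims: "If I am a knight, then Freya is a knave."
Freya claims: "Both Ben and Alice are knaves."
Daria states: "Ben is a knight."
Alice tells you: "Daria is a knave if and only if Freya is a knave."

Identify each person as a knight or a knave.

Consider Ben. Suppose Ben is a knave.
Then Ben's own statement would have to be false, but it can't be — contradiction.
So Ben is a knight.
With that fixed, Freya's statement is false, so Freya is a knave.
With that fixed, Daria's statement is true, so Daria is a knight.
With that fixed, Alice's statement is false, so Alice is a knave.

Ben: knight, Freya: knave, Daria: knight, Alice: knave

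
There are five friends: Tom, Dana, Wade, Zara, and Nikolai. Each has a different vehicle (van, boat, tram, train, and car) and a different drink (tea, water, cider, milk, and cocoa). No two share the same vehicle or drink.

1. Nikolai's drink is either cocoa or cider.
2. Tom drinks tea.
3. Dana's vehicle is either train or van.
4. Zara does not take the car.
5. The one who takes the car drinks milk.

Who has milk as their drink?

Wade

Clue 1 rules out Nikolai for the one with drink milk.
With clues 1–2, Tom is impossible for the one with drink milk.
With clues 1–5, Dana and Zara are impossible for the one with drink milk.
That leaves Wade.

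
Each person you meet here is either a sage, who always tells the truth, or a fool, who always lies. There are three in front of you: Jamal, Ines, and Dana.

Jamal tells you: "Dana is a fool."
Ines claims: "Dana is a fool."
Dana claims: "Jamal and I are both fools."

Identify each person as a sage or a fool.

Consider Jamal. Suppose Jamal is a fool.
Then whichever role Dana has, Dana's statement has the wrong truth value — contradiction.
So Jamal is a sage.
With that fixed, Dana's statement is false, so Dana is a fool.
With that fixed, Ines's statement is true, so Ines is a sage.

Jamal: sage, Ines: sage, Dana: fool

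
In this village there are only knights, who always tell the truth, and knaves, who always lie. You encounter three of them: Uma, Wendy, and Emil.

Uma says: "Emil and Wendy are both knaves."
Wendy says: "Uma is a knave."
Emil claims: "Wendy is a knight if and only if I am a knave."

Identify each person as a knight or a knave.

Uma: knight, Wendy: knave, Emil: knave

Consider Uma. Suppose Uma is a knave.
Then no assignment of the remaining roles makes every statement match its speaker's type — contradiction.
So Uma is a knight.
With that fixed, Wendy's statement is false, so Wendy is a knave.
Consider Emil. Suppose Emil is a knight.
Then Uma's statement comes out false, contradicting Uma being a knight.
So Emil is a knave.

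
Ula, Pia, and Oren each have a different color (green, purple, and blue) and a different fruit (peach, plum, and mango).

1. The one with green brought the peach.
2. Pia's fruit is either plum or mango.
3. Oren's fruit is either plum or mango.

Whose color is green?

With clues 1–2, Pia is impossible for the one with color green.
With clues 1–3, Oren is impossible for the one with color green.
That leaves Ula.

Ula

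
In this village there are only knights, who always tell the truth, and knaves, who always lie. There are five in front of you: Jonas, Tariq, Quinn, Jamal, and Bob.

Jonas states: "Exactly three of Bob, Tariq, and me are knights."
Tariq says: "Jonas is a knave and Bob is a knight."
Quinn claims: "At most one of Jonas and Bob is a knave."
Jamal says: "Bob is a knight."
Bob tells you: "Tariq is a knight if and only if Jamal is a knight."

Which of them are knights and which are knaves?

Jonas: knave, Tariq: knight, Quinn: knight, Jamal: knight, Bob: knight

Consider Jonas. Suppose Jonas is a knight.
Then no assignment of the remaining roles makes every statement match its speaker's type — contradiction.
So Jonas is a knave.
Consider Tariq. Suppose Tariq is a knave.
Then no assignment of the remaining roles makes every statement match its speaker's type — contradiction.
So Tariq is a knight.
Consider Quinn. Suppose Quinn is a knave.
Then no assignment of the remaining roles makes every statement match its speaker's type — contradiction.
So Quinn is a knight.
Consider Jamal. Suppose Jamal is a knave.
Then no assignment of the remaining roles makes every statement match its speaker's type — contradiction.
So Jamal is a knight.
With that fixed, Bob's statement is true, so Bob is a knight.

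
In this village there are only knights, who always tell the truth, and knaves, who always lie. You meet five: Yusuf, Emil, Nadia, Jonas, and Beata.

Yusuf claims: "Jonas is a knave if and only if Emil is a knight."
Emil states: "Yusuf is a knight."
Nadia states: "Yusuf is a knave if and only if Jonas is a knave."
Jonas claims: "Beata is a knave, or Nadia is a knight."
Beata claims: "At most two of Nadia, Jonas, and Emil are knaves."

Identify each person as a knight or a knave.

Yusuf: knight, Emil: knight, Nadia: knave, Jonas: knave, Beata: knight

Consider Yusuf. Suppose Yusuf is a knave.
Then no assignment of the remaining roles makes every statement match its speaker's type — contradiction.
So Yusuf is a knight.
With that fixed, Emil's statement is true, so Emil is a knight.
With that fixed, Beata's statement is true, so Beata is a knight.
Consider Nadia. Suppose Nadia is a knight.
Then no assignment of the remaining roles makes every statement match its speaker's type — contradiction.
So Nadia is a knave.
With that fixed, Jonas's statement is false, so Jonas is a knave.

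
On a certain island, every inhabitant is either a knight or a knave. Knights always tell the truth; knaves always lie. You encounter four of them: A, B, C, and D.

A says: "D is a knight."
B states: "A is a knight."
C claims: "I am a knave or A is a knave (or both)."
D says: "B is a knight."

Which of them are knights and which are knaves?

A: knave, B: knave, C: knight, D: knave

Consider A. Suppose A is a knight.
Then whichever role C has, C's statement has the wrong truth value — contradiction.
So A is a knave.
With that fixed, B's statement is false, so B is a knave.
With that fixed, C's statement is true, so C is a knight.
With that fixed, D's statement is false, so D is a knave.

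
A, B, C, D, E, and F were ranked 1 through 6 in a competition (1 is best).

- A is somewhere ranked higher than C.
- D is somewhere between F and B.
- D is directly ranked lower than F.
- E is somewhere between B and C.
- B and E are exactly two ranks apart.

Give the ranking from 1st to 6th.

From clue 1: A is in {1,2,3,4,5}.
From clues 1–2: D is in {2,3,4,5}.
From clues 1–3: B is in {3,4,5,6}.
From clues 1–4: B is in {3,4,6}.
From clues 1–5: F → rank 1, D → rank 2, B → rank 3, A → rank 4, E → rank 5, C → rank 6.

F, D, B, A, E, C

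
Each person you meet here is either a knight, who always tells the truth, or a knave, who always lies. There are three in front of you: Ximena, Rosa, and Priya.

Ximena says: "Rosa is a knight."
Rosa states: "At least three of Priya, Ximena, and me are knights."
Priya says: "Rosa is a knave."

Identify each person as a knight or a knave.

Ximena: knave, Rosa: knave, Priya: knight

Consider Ximena. Suppose Ximena is a knight.
Then no assignment of the remaining roles makes every statement match its speaker's type — contradiction.
So Ximena is a knave.
With that fixed, Rosa's statement is false, so Rosa is a knave.
With that fixed, Priya's statement is true, so Priya is a knight.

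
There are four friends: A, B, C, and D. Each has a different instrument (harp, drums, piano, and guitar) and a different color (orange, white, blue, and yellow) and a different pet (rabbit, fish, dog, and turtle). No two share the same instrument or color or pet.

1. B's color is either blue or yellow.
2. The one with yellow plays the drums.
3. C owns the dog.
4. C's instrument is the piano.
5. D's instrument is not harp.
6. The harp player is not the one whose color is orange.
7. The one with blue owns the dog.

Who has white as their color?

A

Clue 1 rules out B for the one with color white.
With clues 1–7, C and D are impossible for the one with color white.
That leaves A.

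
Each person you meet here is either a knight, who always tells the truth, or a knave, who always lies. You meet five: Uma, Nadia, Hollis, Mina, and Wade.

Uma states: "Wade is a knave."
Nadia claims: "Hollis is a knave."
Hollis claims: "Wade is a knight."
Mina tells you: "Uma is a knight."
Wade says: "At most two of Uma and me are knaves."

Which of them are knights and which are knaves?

Regardless of anyone's role, Wade's statement is true, so Wade is a knight.
With that fixed, Uma's statement is false, so Uma is a knave.
With that fixed, Hollis's statement is true, so Hollis is a knight.
With that fixed, Mina's statement is false, so Mina is a knave.
With that fixed, Nadia's statement is false, so Nadia is a knave.

Uma: knave, Nadia: knave, Hollis: knight, Mina: knave, Wade: knight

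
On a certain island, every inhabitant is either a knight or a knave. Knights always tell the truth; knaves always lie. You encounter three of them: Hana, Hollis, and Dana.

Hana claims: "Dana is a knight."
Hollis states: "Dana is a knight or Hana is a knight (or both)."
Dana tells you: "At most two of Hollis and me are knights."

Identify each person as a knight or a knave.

Regardless of anyone's role, Dana's statement is true, so Dana is a knight.
With that fixed, Hana's statement is true, so Hana is a knight.
With that fixed, Hollis's statement is true, so Hollis is a knight.

Hana: knight, Hollis: knight, Dana: knight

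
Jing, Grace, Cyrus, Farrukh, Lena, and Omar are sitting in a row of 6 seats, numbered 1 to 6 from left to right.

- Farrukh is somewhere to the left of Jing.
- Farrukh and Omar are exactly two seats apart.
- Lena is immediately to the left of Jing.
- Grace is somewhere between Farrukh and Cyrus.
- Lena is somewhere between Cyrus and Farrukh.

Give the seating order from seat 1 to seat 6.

From clue 1: Jing is in {2,3,4,5,6}.
From clues 1–3: Jing is in {5,6}.
From clues 1–5: Farrukh → seat 1, Grace → seat 2, Omar → seat 3, Lena → seat 4, Jing → seat 5, Cyrus → seat 6.

Farrukh, Grace, Omar, Lena, Jing, Cyrus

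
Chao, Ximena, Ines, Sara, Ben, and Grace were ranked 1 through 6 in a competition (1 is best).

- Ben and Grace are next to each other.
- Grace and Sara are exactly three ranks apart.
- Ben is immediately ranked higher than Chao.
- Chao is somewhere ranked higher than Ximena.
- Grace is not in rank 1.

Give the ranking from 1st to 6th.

From clues 1–3: Chao is in {3,4,5,6}.
From clues 1–4: Chao is in {3,4}.
From clues 1–5: Ines → rank 1, Grace → rank 2, Ben → rank 3, Chao → rank 4, Sara → rank 5, Ximena → rank 6.

Ines, Grace, Ben, Chao, Sara, Ximena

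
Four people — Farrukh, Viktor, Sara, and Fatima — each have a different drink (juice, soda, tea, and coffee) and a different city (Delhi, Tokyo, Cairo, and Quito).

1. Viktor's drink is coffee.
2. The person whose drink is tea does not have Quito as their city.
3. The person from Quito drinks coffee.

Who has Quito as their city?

Viktor

With clues 1–3, Farrukh, Fatima, and Sara are impossible for the one with city Quito.
That leaves Viktor.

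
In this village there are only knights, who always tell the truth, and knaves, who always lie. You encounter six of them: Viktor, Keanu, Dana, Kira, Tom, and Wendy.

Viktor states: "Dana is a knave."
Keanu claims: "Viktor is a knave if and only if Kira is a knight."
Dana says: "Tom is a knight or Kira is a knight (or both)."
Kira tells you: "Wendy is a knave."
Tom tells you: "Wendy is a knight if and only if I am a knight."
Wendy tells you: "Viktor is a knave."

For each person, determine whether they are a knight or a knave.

Consider Viktor. Suppose Viktor is a knight.
Then no assignment of the remaining roles makes every statement match its speaker's type — contradiction.
So Viktor is a knave.
With that fixed, Wendy's statement is true, so Wendy is a knight.
With that fixed, Kira's statement is false, so Kira is a knave.
With that fixed, Keanu's statement is false, so Keanu is a knave.
Consider Dana. Suppose Dana is a knave.
Then Viktor's statement comes out true, contradicting Viktor being a knave.
So Dana is a knight.
Consider Tom. Suppose Tom is a knave.
Then Dana's statement comes out false, contradicting Dana being a knight.
So Tom is a knight.

Viktor: knave, Keanu: knave, Dana: knight, Kira: knave, Tom: knight, Wendy: knight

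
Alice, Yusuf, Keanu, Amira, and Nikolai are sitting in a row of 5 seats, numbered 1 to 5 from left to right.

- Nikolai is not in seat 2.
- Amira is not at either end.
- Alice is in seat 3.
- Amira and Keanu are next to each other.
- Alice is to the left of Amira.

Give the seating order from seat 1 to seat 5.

From clue 1: Nikolai is in {1,3,4,5}.
From clues 1–2: Amira is in {2,3,4}.
From clues 1–3: Alice → seat 3.
From clues 1–4: Keanu is in {1,5}.
From clues 1–5: Nikolai → seat 1, Yusuf → seat 2, Amira → seat 4, Keanu → seat 5.

Nikolai, Yusuf, Alice, Amira, Keanu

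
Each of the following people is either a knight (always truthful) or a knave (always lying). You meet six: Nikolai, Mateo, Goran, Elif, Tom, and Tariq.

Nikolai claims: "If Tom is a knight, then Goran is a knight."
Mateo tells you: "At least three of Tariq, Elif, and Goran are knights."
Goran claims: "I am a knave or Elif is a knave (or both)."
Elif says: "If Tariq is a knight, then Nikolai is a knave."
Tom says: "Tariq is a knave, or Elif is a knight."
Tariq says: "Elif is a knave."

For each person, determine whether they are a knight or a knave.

Consider Nikolai. Suppose Nikolai is a knave.
Then no assignment of the remaining roles makes every statement match its speaker's type — contradiction.
So Nikolai is a knight.
Consider Mateo. Suppose Mateo is a knight.
Then no assignment of the remaining roles makes every statement match its speaker's type — contradiction.
So Mateo is a knave.
Consider Goran. Suppose Goran is a knave.
Then Goran's own statement would have to be false, but it can't be — contradiction.
So Goran is a knight.
Consider Elif. Suppose Elif is a knight.
Then Goran's statement comes out false, contradicting Goran being a knight.
So Elif is a knave.
With that fixed, Tariq's statement is true, so Tariq is a knight.
With that fixed, Tom's statement is false, so Tom is a knave.

Nikolai: knight, Mateo: knave, Goran: knight, Elif: knave, Tom: knave, Tariq: knight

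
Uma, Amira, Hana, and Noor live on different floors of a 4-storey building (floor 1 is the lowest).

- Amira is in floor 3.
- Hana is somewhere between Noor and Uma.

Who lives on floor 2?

Hana

With clue 1, Amira is ruled out for floor 2.
With clues 1–2, Noor and Uma are ruled out for floor 2.
So floor 2 is Hana.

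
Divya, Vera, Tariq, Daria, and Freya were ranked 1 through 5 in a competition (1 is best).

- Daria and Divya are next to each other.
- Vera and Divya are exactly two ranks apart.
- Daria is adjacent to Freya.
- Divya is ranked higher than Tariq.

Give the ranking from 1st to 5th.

Freya, Daria, Divya, Tariq, Vera

From clues 1–3: Divya → rank 3.
From clues 1–4: Freya → rank 1, Daria → rank 2, Tariq → rank 4, Vera → rank 5.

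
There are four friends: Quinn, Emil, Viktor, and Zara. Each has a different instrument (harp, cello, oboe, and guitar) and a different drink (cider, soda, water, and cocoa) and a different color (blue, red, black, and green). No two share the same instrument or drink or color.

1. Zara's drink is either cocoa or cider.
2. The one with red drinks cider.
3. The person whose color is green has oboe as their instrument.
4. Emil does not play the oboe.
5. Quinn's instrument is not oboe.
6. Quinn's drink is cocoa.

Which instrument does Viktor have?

oboe

With clues 1–6, cello, guitar, and harp are impossible for Viktor's instrument.
That leaves oboe.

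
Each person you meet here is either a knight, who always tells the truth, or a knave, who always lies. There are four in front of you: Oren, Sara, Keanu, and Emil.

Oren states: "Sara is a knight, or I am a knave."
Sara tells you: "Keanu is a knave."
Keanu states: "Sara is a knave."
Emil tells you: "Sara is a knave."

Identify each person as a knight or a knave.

Consider Oren. Suppose Oren is a knave.
Then Oren's own statement would have to be false, but it can't be — contradiction.
So Oren is a knight.
Consider Sara. Suppose Sara is a knave.
Then Oren's statement comes out false, contradicting Oren being a knight.
So Sara is a knight.
With that fixed, Keanu's statement is false, so Keanu is a knave.
With that fixed, Emil's statement is false, so Emil is a knave.

Oren: knight, Sara: knight, Keanu: knave, Emil: knave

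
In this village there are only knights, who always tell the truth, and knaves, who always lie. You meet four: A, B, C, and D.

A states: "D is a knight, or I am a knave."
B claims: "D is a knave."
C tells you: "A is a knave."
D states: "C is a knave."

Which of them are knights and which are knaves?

Consider A. Suppose A is a knave.
Then A's own statement would have to be false, but it can't be — contradiction.
So A is a knight.
With that fixed, C's statement is false, so C is a knave.
With that fixed, D's statement is true, so D is a knight.
With that fixed, B's statement is false, so B is a knave.

A: knight, B: knave, C: knave, D: knight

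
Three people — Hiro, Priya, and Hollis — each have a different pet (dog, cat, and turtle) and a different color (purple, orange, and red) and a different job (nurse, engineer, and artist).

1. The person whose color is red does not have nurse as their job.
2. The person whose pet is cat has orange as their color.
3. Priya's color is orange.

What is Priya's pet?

With clues 1–3, dog and turtle are impossible for Priya's pet.
That leaves cat.

cat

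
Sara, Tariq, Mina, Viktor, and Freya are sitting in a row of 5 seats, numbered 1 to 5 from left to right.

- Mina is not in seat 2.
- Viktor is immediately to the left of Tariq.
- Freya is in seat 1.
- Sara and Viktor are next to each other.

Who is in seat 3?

With clues 1–3, Freya and Sara are ruled out for seat 3.
With clues 1–4, Mina and Tariq are ruled out for seat 3.
So seat 3 is Viktor.

Viktor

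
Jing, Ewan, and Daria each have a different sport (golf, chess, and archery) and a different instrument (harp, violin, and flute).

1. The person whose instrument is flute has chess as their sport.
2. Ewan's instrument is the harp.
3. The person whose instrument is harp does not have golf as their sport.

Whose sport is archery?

With clues 1–3, Daria and Jing are impossible for the one with sport archery.
That leaves Ewan.

Ewan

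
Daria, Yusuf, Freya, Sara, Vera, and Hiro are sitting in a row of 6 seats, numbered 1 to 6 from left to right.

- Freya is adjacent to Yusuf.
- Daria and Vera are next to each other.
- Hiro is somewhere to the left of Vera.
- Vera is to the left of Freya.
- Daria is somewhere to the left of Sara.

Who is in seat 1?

With clues 1–3, Daria and Vera are ruled out for seat 1.
With clues 1–4, Freya and Yusuf are ruled out for seat 1.
With clues 1–5, Sara is ruled out for seat 1.
So seat 1 is Hiro.

Hiro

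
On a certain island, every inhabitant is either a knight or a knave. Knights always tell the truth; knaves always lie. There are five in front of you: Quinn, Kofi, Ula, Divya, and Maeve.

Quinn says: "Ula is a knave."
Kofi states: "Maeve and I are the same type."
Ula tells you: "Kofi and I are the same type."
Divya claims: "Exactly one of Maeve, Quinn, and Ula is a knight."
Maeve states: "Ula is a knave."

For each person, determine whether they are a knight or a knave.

Consider Quinn. Suppose Quinn is a knave.
Then no assignment of the remaining roles makes every statement match its speaker's type — contradiction.
So Quinn is a knight.
Consider Kofi. Suppose Kofi is a knave.
Then whichever role Ula has, Ula's statement has the wrong truth value — contradiction.
So Kofi is a knight.
Consider Ula. Suppose Ula is a knight.
Then Quinn's statement comes out false, contradicting Quinn being a knight.
So Ula is a knave.
With that fixed, Maeve's statement is true, so Maeve is a knight.
With that fixed, Divya's statement is false, so Divya is a knave.

Quinn: knight, Kofi: knight, Ula: knave, Divya: knave, Maeve: knight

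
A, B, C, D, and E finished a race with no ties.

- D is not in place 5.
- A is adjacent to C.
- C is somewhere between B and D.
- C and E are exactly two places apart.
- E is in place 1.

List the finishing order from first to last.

E, D, C, A, B

From clue 1: D is in {1,2,3,4}.
From clues 1–3: A is in {2,3,4}.
From clues 1–5: E → place 1, D → place 2, C → place 3, A → place 4, B → place 5.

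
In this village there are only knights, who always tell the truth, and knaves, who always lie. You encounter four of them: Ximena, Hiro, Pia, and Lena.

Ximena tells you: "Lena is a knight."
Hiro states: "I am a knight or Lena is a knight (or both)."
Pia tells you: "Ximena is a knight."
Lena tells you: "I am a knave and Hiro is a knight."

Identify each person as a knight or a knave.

Consider Ximena. Suppose Ximena is a knight.
Then no assignment of the remaining roles makes every statement match its speaker's type — contradiction.
So Ximena is a knave.
With that fixed, Pia's statement is false, so Pia is a knave.
Consider Hiro. Suppose Hiro is a knight.
Then whichever role Lena has, Lena's statement has the wrong truth value — contradiction.
So Hiro is a knave.
With that fixed, Lena's statement is false, so Lena is a knave.

Ximena: knave, Hiro: knave, Pia: knave, Lena: knave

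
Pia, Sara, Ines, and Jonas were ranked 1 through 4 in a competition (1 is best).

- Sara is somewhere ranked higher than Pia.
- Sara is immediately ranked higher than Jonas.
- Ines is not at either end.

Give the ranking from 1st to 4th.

Sara, Jonas, Ines, Pia

From clue 1: Pia is in {2,3,4}.
From clues 1–2: Pia is in {3,4}.
From clues 1–3: Sara → rank 1, Jonas → rank 2, Ines → rank 3, Pia → rank 4.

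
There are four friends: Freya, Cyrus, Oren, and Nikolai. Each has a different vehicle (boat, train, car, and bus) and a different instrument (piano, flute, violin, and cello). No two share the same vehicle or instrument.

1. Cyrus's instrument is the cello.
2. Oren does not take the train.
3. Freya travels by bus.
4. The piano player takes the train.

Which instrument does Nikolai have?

piano

Clue 1 rules out cello for Nikolai's instrument.
With clues 1–4, flute and violin are impossible for Nikolai's instrument.
That leaves piano.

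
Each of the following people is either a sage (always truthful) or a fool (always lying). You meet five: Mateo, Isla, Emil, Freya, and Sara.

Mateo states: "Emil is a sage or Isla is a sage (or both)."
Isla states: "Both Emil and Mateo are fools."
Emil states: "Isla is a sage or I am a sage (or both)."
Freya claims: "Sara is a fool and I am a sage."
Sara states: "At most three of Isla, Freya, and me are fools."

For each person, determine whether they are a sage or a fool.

Regardless of anyone's role, Sara's statement is true, so Sara is a sage.
With that fixed, Freya's statement is false, so Freya is a fool.
Consider Mateo. Suppose Mateo is a fool.
Then no assignment of the remaining roles makes every statement match its speaker's type — contradiction.
So Mateo is a sage.
With that fixed, Isla's statement is false, so Isla is a fool.
Consider Emil. Suppose Emil is a fool.
Then Mateo's statement comes out false, contradicting Mateo being a sage.
So Emil is a sage.

Mateo: sage, Isla: fool, Emil: sage, Freya: fool, Sara: sage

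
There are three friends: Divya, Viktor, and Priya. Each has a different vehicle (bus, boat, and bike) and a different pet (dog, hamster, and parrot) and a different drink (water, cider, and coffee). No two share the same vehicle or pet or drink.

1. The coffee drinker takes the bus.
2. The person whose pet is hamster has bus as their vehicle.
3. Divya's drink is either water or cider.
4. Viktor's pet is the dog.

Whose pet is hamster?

With clues 1–3, Divya is impossible for the one with pet hamster.
With clues 1–4, Viktor is impossible for the one with pet hamster.
That leaves Priya.

Priya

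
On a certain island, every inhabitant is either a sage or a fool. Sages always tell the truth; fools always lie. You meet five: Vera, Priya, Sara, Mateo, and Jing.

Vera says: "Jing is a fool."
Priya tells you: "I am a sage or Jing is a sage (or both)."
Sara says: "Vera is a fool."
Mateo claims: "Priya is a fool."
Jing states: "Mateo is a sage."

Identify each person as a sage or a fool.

Consider Vera. Suppose Vera is a fool.
Then no assignment of the remaining roles makes every statement match its speaker's type — contradiction.
So Vera is a sage.
With that fixed, Sara's statement is false, so Sara is a fool.
Consider Priya. Suppose Priya is a fool.
Then no assignment of the remaining roles makes every statement match its speaker's type — contradiction.
So Priya is a sage.
With that fixed, Mateo's statement is false, so Mateo is a fool.
With that fixed, Jing's statement is false, so Jing is a fool.

Vera: sage, Priya: sage, Sara: fool, Mateo: fool, Jing: fool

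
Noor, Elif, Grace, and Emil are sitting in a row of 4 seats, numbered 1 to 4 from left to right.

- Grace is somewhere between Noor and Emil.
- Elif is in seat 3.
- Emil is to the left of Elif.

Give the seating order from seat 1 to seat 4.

Emil, Grace, Elif, Noor

From clue 1: Grace is in {2,3}.
From clues 1–2: Grace → seat 2, Elif → seat 3.
From clues 1–3: Emil → seat 1, Noor → seat 4.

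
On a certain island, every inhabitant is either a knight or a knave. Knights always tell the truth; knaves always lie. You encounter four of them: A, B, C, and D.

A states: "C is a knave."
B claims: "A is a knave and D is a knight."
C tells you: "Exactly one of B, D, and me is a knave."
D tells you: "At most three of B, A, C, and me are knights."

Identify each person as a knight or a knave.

A: knight, B: knave, C: knave, D: knight

Consider A. Suppose A is a knave.
Then no assignment of the remaining roles makes every statement match its speaker's type — contradiction.
So A is a knight.
With that fixed, B's statement is false, so B is a knave.
With that fixed, D's statement is true, so D is a knight.
Consider C. Suppose C is a knight.
Then A's statement comes out false, contradicting A being a knight.
So C is a knave.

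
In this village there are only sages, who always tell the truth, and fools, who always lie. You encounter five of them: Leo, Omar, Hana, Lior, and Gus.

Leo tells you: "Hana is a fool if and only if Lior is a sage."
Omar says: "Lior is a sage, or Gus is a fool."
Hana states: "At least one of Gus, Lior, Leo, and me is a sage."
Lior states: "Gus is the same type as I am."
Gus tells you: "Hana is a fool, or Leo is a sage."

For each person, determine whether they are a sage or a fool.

Consider Leo. Suppose Leo is a fool.
Then no assignment of the remaining roles makes every statement match its speaker's type — contradiction.
So Leo is a sage.
With that fixed, Hana's statement is true, so Hana is a sage.
With that fixed, Gus's statement is true, so Gus is a sage.
Consider Omar. Suppose Omar is a sage.
Then no assignment of the remaining roles makes every statement match its speaker's type — contradiction.
So Omar is a fool.
Consider Lior. Suppose Lior is a sage.
Then Leo's statement comes out false, contradicting Leo being a sage.
So Lior is a fool.

Leo: sage, Omar: fool, Hana: sage, Lior: fool, Gus: sage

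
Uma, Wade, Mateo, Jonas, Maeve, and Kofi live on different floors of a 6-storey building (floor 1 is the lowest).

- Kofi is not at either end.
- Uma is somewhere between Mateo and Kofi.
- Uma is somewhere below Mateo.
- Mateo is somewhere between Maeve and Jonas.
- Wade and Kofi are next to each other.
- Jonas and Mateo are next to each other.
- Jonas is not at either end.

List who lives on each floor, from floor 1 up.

Wade, Kofi, Uma, Jonas, Mateo, Maeve

From clue 1: Kofi is in {2,3,4,5}.
From clues 1–2: Uma is in {2,3,4,5}.
From clues 1–3: Uma is in {3,4,5}.
From clues 1–4: Uma is in {3,4}.
From clues 1–5: Mateo → floor 5.
From clues 1–6: Uma is in {3,4}.
From clues 1–7: Wade → floor 1, Kofi → floor 2, Uma → floor 3, Jonas → floor 4, Maeve → floor 6.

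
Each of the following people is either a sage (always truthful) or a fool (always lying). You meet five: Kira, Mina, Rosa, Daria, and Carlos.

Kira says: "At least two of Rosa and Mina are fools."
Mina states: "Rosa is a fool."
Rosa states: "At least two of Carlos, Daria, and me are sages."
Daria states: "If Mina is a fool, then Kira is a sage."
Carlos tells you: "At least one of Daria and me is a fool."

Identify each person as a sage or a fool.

Consider Kira. Suppose Kira is a sage.
Then no assignment of the remaining roles makes every statement match its speaker's type — contradiction.
So Kira is a fool.
Consider Mina. Suppose Mina is a sage.
Then no assignment of the remaining roles makes every statement match its speaker's type — contradiction.
So Mina is a fool.
With that fixed, Daria's statement is false, so Daria is a fool.
With that fixed, Carlos's statement is true, so Carlos is a sage.
Consider Rosa. Suppose Rosa is a fool.
Then Kira's statement comes out true, contradicting Kira being a fool.
So Rosa is a sage.

Kira: fool, Mina: fool, Rosa: sage, Daria: fool, Carlos: sage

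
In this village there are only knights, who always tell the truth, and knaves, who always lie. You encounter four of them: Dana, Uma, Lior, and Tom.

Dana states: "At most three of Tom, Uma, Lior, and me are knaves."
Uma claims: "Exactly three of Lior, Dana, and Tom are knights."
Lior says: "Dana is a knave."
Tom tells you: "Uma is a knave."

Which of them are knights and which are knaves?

Dana: knight, Uma: knave, Lior: knave, Tom: knight

Consider Dana. Suppose Dana is a knave.
Then no assignment of the remaining roles makes every statement match its speaker's type — contradiction.
So Dana is a knight.
With that fixed, Lior's statement is false, so Lior is a knave.
With that fixed, Uma's statement is false, so Uma is a knave.
With that fixed, Tom's statement is true, so Tom is a knight.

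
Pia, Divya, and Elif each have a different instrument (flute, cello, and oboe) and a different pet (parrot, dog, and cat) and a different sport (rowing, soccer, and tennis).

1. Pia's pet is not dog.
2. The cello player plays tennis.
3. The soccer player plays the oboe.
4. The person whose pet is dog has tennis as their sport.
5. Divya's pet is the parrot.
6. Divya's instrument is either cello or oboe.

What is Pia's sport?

rowing

With clues 1–4, tennis is impossible for Pia's sport.
With clues 1–6, soccer is impossible for Pia's sport.
That leaves rowing.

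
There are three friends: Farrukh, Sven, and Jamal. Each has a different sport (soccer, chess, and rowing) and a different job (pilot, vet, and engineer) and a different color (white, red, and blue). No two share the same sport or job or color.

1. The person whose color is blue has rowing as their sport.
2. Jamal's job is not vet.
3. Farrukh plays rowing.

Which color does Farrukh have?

With clues 1–3, red and white are impossible for Farrukh's color.
That leaves blue.

blue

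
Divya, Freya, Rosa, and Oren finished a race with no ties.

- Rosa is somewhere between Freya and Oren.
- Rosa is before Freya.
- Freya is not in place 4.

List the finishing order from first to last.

From clue 1: Rosa is in {2,3}.
From clues 1–2: Freya is in {3,4}.
From clues 1–3: Oren → place 1, Rosa → place 2, Freya → place 3, Divya → place 4.

Oren, Rosa, Freya, Divya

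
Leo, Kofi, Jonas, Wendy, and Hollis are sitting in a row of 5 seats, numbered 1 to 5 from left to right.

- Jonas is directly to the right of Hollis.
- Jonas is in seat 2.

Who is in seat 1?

Hollis

With clue 1, Jonas is ruled out for seat 1.
With clues 1–2, Kofi, Leo, and Wendy are ruled out for seat 1.
So seat 1 is Hollis.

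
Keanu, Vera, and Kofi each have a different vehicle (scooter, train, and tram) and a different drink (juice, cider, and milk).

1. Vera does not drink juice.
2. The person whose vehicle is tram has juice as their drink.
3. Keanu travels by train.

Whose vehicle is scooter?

Vera

With clues 1–3, Keanu and Kofi are impossible for the one with vehicle scooter.
That leaves Vera.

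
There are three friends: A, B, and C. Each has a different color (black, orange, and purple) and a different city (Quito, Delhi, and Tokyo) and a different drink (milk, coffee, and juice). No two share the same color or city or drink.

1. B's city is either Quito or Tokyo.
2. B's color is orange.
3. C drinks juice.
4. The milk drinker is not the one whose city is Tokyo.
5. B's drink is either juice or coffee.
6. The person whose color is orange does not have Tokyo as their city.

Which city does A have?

With clues 1–5, Tokyo is impossible for A's city.
With clues 1–6, Quito is impossible for A's city.
That leaves Delhi.

Delhi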